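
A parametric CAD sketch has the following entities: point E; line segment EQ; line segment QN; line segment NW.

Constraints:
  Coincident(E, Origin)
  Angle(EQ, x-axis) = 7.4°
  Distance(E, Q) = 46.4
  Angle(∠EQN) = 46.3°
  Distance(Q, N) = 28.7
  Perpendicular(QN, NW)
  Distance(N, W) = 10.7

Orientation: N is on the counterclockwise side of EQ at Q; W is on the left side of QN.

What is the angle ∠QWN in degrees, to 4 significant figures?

69.55°

∠EQN = 46.3°, so QN runs at 7.4° + (180° − 46.3°) = 141.1° from the x-axis; with |QN| = 28.7, N = Q + 28.7·(cos 141.1°, sin 141.1°) = (23.68, 24.00). QN is perpendicular to NW; with |NW| = 10.7 on the left of QN, W = N + 10.7·(-0.6280, -0.7782) = (16.96, 15.67). Then cos ∠QWN = WQ·WN / (|WQ||WN|), giving 69.55°.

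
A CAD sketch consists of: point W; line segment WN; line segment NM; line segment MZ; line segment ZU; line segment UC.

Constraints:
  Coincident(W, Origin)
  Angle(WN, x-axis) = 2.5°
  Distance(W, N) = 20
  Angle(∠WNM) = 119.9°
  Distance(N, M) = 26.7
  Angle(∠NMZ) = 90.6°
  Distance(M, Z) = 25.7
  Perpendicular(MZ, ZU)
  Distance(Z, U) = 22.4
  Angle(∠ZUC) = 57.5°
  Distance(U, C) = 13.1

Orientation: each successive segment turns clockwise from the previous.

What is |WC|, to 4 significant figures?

21.61

The perpendicularity gives ZU at right angles to MZ, so ZU runs at 123.0°; with |ZU| = 22.4, U = (0.5338, -16.88). ∠ZUC = 57.5° gives UC at 0.5000° from the x-axis; with |UC| = 13.1, C = (13.63, -16.77). Then |WC| = |C − W| = 21.61.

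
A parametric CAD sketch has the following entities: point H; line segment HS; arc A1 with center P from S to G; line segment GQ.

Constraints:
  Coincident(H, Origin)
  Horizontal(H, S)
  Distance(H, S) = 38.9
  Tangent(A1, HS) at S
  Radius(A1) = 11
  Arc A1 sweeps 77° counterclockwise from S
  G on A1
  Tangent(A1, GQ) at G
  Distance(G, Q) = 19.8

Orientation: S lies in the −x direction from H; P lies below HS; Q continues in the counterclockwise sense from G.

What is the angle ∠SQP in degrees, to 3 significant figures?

13.4°

On A1, S sits at bearing 90° from P; a 77° counterclockwise sweep puts G at bearing 167°, so G = P + 11.0·(cos 167°, sin 167°) = (-49.6, -8.53). The tangent condition forces PG to be normal to GQ, so GQ runs along (−sin 167°, cos 167°); with |GQ| = 19.8, Q = (-54.1, -27.8). Then cos ∠SQP = QS·QP / (|QS||QP|), giving 13.4°.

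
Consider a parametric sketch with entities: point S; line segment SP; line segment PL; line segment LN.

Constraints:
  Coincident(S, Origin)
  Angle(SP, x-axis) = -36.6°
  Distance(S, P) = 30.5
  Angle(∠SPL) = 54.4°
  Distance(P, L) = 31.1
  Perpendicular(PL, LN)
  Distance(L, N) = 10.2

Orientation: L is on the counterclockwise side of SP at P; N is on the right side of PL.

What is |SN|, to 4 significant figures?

37.46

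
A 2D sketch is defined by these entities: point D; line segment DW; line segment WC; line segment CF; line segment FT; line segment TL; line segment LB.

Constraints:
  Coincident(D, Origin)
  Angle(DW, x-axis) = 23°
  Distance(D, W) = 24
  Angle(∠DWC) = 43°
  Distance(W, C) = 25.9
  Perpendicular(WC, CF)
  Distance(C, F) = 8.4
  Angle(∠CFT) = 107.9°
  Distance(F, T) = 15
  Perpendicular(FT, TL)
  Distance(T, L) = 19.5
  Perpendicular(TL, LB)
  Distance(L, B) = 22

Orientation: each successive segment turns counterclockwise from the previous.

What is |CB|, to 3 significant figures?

12.3

D is at the origin; DW runs at 23.0° with length 24.0, so W = (22.1, 9.38). ∠DWC = 43.0° gives WC at 160° from the x-axis; with |WC| = 25.9, C = (-2.25, 18.2). WC is perpendicular to CF, so CF runs at -110°; with |CF| = 8.4, F = (-5.12, 10.3). ∠CFT = 107.9° gives FT at -37.9° from the x-axis; with |FT| = 15.0, T = (6.72, 1.13). FT is perpendicular to TL, so TL runs at 52.1°; with |TL| = 19.5, L = (18.7, 16.5). TL ⟂ LB, so LB runs at 142°; with |LB| = 22.0, B = (1.34, 30.0). Then |CB| = |B − C| = 12.3.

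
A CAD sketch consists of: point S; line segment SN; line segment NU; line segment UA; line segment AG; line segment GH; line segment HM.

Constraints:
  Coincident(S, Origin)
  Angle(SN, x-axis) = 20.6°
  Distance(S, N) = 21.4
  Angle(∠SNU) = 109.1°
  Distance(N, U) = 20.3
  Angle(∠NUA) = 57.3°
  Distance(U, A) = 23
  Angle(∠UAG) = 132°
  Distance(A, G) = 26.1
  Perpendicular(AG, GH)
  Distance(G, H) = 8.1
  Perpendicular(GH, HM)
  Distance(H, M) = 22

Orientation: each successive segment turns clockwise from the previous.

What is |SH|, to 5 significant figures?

13.043

∠UAG = 132.0° gives AG at 139.00° from the x-axis; with |AG| = 26.1, G = (-9.5278, 6.2307). The perpendicularity gives GH at right angles to AG, so GH runs at 49.000°; with |GH| = 8.1, H = (-4.2137, 12.344). Then |SH| = |H − S| = 13.043.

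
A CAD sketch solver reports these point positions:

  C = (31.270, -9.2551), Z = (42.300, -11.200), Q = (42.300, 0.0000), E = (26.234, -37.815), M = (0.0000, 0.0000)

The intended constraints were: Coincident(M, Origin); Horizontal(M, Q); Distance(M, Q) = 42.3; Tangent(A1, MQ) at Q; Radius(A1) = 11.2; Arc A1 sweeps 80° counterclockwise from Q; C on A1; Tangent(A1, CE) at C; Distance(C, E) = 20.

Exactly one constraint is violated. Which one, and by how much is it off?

Distance(C, E) = 20 — off by 9.00.

M = (0.00, 0.00) ✓; M.y = 0.00, Q.y = 0.00 ✓; |MQ| = 42.30 ✓; ∠(ZQ, QM) = 90.00° ✓; |ZQ| = 11.20 ✓; bearing(Z→C) − bearing(Z→Q) = 80.00° ✓; |ZC| = 11.20 ✓; ∠(ZC, CE) = 90.00° ✓; |CE| = 29.00 ✗.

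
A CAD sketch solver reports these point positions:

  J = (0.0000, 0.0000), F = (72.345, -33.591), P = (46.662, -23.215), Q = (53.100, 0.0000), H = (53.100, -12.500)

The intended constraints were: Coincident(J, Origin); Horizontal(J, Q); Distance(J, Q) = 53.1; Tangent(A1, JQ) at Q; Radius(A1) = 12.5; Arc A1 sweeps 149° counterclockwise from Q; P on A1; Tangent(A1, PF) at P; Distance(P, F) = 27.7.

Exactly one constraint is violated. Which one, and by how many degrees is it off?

Tangent(A1, PF) at P — off by 9.00°.

J = (0.00, 0.00) ✓; J.y = 0.00, Q.y = 0.00 ✓; |JQ| = 53.10 ✓; ∠(HQ, QJ) = 90.00° ✓; |HQ| = 12.50 ✓; bearing(H→P) − bearing(H→Q) = 149.0° ✓; |HP| = 12.50 ✓; ∠(HP, PF) = 81.00° ✗; |PF| = 27.70 ✓.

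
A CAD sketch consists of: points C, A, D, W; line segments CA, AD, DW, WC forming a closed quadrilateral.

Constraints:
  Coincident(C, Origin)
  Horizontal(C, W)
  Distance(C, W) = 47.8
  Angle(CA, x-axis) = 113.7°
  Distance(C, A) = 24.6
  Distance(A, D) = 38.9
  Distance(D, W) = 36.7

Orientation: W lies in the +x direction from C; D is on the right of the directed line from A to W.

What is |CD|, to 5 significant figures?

15.506

C is at the origin; C and W share the same y with |CW| = 47.8 and W in +x, so W = (47.8, 0). CA runs at 113.7° with |CA| = 24.6, so A = (-9.8879, 22.525). D is determined by |AD| = 38.9 and |DW| = 36.7 together: it lies at the intersection of circle(A, 38.9) and circle(W, 36.7). With |AW| = 61.930, the foot of the radical line on AW is 32.308 from A and the perpendicular offset is √(38.9² − 32.308²) = 21.666. Taking the right-of-AW solution: D = (12.326, -9.4080).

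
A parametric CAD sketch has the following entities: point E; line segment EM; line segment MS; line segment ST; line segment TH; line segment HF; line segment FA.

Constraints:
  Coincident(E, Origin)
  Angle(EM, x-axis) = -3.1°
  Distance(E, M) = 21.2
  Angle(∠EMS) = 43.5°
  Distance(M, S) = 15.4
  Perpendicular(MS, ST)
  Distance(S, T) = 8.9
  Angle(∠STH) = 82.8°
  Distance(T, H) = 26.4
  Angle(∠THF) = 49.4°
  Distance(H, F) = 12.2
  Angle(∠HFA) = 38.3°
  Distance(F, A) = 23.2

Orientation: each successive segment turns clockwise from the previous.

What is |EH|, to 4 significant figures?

27.67

E is at the origin; EM runs at -3.1° with length 21.2, so M = (21.17, -1.146). ∠EMS = 43.5° gives MS at -139.6° from the x-axis; with |MS| = 15.4, S = (9.441, -11.13). The perpendicularity gives ST at right angles to MS, so ST runs at 130.4°; with |ST| = 8.9, T = (3.673, -4.350). ∠STH = 82.8° gives TH at 33.20° from the x-axis; with |TH| = 26.4, H = (25.76, 10.11). Then |EH| = |H − E| = 27.67.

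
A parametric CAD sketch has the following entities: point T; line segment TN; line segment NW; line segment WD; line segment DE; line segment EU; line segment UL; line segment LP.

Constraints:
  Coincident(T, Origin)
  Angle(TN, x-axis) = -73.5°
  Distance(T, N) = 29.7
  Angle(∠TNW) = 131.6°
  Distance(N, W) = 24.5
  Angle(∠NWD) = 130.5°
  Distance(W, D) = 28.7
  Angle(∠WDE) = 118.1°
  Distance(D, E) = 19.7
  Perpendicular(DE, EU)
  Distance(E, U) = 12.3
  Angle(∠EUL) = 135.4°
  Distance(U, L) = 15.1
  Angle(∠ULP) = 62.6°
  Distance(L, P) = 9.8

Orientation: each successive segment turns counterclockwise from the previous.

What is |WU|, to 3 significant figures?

35.7

T is at the origin; TN runs at -73.5° with length 29.7, so N = (8.44, -28.5). ∠TNW = 131.6° gives NW at -25.1° from the x-axis; with |NW| = 24.5, W = (30.6, -38.9). ∠NWD = 130.5° gives WD at 24.4° from the x-axis; with |WD| = 28.7, D = (56.8, -27.0). ∠WDE = 118.1° gives DE at 86.3° from the x-axis; with |DE| = 19.7, E = (58.0, -7.35). The perpendicularity gives EU at right angles to DE, so EU runs at 176°; with |EU| = 12.3, U = (45.8, -6.56). Then |WU| = |U − W| = 35.7.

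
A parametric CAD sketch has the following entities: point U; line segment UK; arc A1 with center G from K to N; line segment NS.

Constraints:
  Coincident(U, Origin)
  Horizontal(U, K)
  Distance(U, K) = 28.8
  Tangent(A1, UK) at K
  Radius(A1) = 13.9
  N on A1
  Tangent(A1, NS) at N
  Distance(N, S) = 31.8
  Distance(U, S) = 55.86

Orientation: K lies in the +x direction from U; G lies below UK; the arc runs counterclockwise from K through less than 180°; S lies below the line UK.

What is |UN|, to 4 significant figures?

24.77

U is at the origin; U and K share the same y with |UK| = 28.8 and K on the +x side, so K = (28.80, 0.000). Tangency of A1 to UK means the radius GK is perpendicular to UK, so G = K + (0, -13.9) = (28.80, -13.90). Since GN ⟂ NS (tangency), |GS| = √(13.9² + 31.8²) = 34.71 regardless of where N sits on A1. So S lies on both circle(U, 55.86) and circle(G, 34.71); the below-UK intersection is S = (27.57, -48.58). N is the foot of the tangent from S: N = (15.87, -19.01).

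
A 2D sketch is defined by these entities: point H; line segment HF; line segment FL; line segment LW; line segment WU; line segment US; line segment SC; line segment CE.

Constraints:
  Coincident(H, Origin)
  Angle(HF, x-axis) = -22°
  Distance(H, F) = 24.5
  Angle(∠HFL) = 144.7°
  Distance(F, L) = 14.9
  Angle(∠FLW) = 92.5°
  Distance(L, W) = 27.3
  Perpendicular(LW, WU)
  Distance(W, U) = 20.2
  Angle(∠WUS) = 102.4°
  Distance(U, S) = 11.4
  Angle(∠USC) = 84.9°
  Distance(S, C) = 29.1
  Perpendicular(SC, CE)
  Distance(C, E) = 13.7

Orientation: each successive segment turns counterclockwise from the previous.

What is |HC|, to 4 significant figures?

41.70

H is at the origin; HF runs at -22.0° with length 24.5, so F = (22.72, -9.178). ∠HFL = 144.7° gives FL at 13.30° from the x-axis; with |FL| = 14.9, L = (37.22, -5.750). ∠FLW = 92.5° gives LW at 100.8° from the x-axis; with |LW| = 27.3, W = (32.10, 21.07). LW is perpendicular to WU, so WU runs at -169.2°; with |WU| = 20.2, U = (12.26, 17.28). ∠WUS = 102.4° gives US at -91.60° from the x-axis; with |US| = 11.4, S = (11.94, 5.886). ∠USC = 84.9° gives SC at 3.500° from the x-axis; with |SC| = 29.1, C = (40.99, 7.662). Then |HC| = |C − H| = 41.70.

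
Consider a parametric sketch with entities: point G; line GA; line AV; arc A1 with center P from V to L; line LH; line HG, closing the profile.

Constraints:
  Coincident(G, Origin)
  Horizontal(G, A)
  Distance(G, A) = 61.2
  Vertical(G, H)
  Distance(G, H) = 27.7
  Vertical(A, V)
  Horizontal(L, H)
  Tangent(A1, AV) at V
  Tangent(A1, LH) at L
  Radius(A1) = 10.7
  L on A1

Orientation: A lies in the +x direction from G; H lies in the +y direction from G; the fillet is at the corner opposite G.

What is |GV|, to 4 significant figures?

63.52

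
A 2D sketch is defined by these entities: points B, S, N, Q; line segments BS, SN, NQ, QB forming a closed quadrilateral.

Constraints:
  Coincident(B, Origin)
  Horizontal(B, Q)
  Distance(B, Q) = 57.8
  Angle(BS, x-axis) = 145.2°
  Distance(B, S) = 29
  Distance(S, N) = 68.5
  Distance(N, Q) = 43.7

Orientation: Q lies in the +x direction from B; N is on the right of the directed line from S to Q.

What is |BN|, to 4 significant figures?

40.02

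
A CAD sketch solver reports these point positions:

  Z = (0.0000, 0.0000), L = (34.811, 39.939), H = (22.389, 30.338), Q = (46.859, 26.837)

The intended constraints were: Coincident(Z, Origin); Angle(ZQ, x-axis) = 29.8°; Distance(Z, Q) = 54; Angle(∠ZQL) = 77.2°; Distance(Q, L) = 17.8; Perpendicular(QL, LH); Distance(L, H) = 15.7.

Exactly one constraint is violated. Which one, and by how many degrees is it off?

Perpendicular(QL, LH) — off by 4.90°.

Z = (0.00, 0.00) ✓; ZQ at 29.80° ✓; |ZQ| = 54.00 ✓; ∠ZQL = 77.20° ✓; |QL| = 17.80 ✓; ∠(QL, LH) = 85.10° ✗; |LH| = 15.70 ✓.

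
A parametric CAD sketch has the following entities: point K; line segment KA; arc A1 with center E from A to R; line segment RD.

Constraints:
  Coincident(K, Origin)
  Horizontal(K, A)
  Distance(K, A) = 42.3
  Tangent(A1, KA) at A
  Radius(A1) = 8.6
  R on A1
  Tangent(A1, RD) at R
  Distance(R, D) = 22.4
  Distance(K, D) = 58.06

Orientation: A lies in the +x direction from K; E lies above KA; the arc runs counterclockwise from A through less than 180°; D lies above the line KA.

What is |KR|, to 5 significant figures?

51.729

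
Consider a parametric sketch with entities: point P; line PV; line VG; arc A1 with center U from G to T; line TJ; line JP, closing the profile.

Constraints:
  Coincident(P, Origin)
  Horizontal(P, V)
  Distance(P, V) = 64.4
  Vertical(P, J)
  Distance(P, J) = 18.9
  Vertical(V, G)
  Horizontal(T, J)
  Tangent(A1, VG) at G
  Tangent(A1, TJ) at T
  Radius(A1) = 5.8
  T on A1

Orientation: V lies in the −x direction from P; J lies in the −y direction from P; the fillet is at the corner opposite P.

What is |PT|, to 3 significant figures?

61.6

P is at the origin; PV is horizontal with |PV| = 64.4 and V on the −x side, so V = (-64.4, 0.00). PJ is vertical with |PJ| = 18.9 and J on the −y side, so J = (0.00, -18.9). The virtual corner opposite P is at (-64.4, -18.9). Since A1 is tangent to VG there, UG ⟂ VG and the tangent condition forces UT to be normal to TJ, with radius 5.8, so the center U sits 5.8 in from both sides at U = (-58.6, -13.1). That places the tangent points at G = (-64.4, -13.1) on VG and T = (-58.6, -18.9) on TJ. Then |PT| = |T − P| = 61.6.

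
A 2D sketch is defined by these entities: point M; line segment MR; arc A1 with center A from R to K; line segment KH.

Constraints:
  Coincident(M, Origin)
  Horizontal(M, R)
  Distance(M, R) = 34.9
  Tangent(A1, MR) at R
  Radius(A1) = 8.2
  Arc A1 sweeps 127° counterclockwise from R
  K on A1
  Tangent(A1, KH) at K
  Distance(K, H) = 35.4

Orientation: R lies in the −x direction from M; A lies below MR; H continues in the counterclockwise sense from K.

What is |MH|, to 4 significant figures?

46.05

On A1, R sits at bearing 90° from A; a 127° counterclockwise sweep puts K at bearing 217°, so K = A + 8.2·(cos 217°, sin 217°) = (-41.45, -13.13). The tangent condition forces AK to be normal to KH, so KH runs along (−sin 217°, cos 217°); with |KH| = 35.4, H = (-20.14, -41.41). Then |MH| = |H − M| = 46.05.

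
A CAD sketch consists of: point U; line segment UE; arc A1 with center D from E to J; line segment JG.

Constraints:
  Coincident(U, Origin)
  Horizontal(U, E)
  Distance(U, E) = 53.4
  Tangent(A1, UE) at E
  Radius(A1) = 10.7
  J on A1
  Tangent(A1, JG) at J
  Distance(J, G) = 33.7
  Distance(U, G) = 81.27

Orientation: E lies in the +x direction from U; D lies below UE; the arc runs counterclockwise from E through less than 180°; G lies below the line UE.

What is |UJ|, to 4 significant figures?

49.27

Checks: |DJ| = 10.70 ✓; ∠(DJ, JG) = 90.00° ✓; |JG| = 33.70 ✓; |UG| = 81.27 ✓.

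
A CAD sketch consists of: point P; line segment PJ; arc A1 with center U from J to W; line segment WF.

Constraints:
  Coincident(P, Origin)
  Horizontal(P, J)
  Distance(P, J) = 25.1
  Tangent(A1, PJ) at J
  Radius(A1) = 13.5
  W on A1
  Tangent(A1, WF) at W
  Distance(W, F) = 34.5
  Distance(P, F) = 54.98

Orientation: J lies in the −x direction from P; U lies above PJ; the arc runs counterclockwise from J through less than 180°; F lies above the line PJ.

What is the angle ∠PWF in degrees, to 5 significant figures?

161.43°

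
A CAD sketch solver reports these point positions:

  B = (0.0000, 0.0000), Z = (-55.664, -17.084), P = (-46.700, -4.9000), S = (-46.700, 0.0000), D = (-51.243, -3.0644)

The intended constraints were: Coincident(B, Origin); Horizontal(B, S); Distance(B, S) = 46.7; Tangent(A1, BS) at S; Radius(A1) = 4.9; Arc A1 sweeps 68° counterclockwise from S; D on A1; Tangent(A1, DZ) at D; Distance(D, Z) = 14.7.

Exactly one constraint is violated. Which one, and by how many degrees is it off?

Tangent(A1, DZ) at D — off by 4.50°.

B = (0.00, 0.00) ✓; B.y = 0.00, S.y = 0.00 ✓; |BS| = 46.70 ✓; ∠(PS, SB) = 90.00° ✓; |PS| = 4.900 ✓; bearing(P→D) − bearing(P→S) = 68.00° ✓; |PD| = 4.900 ✓; ∠(PD, DZ) = 85.50° ✗; |DZ| = 14.70 ✓.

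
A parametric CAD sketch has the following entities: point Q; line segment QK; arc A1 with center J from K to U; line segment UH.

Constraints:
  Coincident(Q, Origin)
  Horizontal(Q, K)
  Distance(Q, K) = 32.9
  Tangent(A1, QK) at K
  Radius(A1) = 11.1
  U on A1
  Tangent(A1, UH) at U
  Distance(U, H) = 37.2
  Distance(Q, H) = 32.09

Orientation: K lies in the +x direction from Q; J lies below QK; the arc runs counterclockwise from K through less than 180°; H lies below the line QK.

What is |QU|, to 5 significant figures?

24.783

Checks: Q.y = 0.00, K.y = 0.00 ✓; |JU| = 11.10 ✓; ∠(JU, UH) = 90.00° ✓; |UH| = 37.20 ✓; |QH| = 32.09 ✓.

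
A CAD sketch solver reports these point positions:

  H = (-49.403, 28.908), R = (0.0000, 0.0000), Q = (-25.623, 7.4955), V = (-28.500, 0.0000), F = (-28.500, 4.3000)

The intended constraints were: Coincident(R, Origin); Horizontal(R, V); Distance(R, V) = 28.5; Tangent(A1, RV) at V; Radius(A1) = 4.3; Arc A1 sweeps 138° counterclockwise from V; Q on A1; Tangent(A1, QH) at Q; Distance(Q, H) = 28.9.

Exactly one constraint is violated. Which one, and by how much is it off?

Distance(Q, H) = 28.9 — off by 3.10.

R = (0.00, 0.00) ✓; R.y = 0.00, V.y = 0.00 ✓; |RV| = 28.50 ✓; ∠(FV, VR) = 90.00° ✓; |FV| = 4.300 ✓; bearing(F→Q) − bearing(F→V) = 138.0° ✓; |FQ| = 4.300 ✓; ∠(FQ, QH) = 90.00° ✓; |QH| = 32.00 ✗.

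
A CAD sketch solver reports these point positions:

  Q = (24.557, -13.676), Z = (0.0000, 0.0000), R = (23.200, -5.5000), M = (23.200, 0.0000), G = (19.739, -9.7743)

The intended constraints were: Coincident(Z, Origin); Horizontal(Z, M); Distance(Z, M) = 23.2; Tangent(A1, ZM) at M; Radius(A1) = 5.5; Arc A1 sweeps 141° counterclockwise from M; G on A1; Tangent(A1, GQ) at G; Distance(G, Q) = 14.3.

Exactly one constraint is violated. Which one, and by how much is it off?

Distance(G, Q) = 14.3 — off by 8.10.

Z = (0.00, 0.00) ✓; Z.y = 0.00, M.y = 0.00 ✓; |ZM| = 23.20 ✓; ∠(RM, MZ) = 90.00° ✓; |RM| = 5.500 ✓; bearing(R→G) − bearing(R→M) = 141.0° ✓; |RG| = 5.500 ✓; ∠(RG, GQ) = 90.00° ✓; |GQ| = 6.200 ✗.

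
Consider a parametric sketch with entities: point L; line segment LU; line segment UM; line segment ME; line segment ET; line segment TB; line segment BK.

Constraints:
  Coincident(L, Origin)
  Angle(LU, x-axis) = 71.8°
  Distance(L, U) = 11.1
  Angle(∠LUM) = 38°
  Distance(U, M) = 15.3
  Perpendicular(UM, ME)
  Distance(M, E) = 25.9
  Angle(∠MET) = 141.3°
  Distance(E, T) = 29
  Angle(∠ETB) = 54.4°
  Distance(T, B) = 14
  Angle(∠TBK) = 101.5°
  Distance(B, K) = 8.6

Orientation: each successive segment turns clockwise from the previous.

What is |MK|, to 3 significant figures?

34.2

∠ETB = 54.4° gives TB at 35.5° from the x-axis; with |TB| = 14.0, B = (-31.8, 4.90). ∠TBK = 101.5° gives BK at -43.0° from the x-axis; with |BK| = 8.6, K = (-25.5, -0.966). Then |MK| = |K − M| = 34.2.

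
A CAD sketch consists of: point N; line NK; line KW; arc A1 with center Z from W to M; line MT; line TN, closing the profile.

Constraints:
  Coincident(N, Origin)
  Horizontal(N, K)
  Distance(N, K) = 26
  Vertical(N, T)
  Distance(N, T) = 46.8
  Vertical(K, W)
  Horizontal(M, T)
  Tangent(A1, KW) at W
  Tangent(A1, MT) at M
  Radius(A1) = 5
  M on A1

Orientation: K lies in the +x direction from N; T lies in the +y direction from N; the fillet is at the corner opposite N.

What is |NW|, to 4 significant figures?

49.23

N is at the origin; N and K share the same y with |NK| = 26.0 and K on the +x side, so K = (26.00, 0.000). NT is vertical with |NT| = 46.8 and T on the +y side, so T = (0.000, 46.80). The virtual corner opposite N is at (26.00, 46.80). Since A1 is tangent to KW there, ZW ⟂ KW and the tangent condition forces ZM to be normal to MT, with radius 5.0, so the center Z sits 5.0 in from both sides at Z = (21.00, 41.80). That places the tangent points at W = (26.00, 41.80) on KW and M = (21.00, 46.80) on MT. Then |NW| = |W − N| = 49.23.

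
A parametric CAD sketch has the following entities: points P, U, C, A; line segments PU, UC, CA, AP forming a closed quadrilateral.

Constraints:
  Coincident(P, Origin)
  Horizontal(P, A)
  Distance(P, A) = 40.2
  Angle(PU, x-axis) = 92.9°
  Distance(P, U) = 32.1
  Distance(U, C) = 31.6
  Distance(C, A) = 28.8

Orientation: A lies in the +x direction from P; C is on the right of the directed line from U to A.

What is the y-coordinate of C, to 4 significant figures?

3.357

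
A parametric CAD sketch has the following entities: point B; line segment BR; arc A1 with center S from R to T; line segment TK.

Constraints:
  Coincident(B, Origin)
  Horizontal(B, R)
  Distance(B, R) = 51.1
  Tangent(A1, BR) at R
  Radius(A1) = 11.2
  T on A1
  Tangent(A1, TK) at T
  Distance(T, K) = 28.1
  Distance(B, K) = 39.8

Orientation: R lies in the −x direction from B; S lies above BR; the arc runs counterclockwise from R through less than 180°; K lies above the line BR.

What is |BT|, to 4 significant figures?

41.89

B is at the origin; BR is horizontal with |BR| = 51.1 and R on the −x side, so R = (-51.10, 0.000). A1 meets BR tangentially, so SR is at right angles to BR, so S = R + (0, 11.2) = (-51.10, 11.20). Since ST ⟂ TK (tangency), |SK| = √(11.2² + 28.1²) = 30.25 regardless of where T sits on A1. So K lies on both circle(B, 39.8) and circle(S, 30.25); the above-BR intersection is K = (-26.89, 29.34). T is the foot of the tangent from K: T = (-41.54, 5.361).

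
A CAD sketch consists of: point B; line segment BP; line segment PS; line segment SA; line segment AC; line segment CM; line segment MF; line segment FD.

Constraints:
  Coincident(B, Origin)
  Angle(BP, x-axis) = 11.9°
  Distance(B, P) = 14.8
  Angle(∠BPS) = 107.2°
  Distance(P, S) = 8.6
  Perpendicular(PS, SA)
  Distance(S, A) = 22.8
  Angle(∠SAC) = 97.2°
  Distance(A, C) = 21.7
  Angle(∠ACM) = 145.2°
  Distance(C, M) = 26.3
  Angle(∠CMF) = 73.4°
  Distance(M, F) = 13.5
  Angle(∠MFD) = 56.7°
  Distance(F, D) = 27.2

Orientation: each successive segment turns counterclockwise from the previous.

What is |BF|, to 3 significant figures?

24.8

∠ACM = 145.2° gives CM at -67.7° from the x-axis; with |CM| = 26.3, M = (-2.14, -31.8). ∠CMF = 73.4° gives MF at 38.9° from the x-axis; with |MF| = 13.5, F = (8.36, -23.3). Then |BF| = |F − B| = 24.8.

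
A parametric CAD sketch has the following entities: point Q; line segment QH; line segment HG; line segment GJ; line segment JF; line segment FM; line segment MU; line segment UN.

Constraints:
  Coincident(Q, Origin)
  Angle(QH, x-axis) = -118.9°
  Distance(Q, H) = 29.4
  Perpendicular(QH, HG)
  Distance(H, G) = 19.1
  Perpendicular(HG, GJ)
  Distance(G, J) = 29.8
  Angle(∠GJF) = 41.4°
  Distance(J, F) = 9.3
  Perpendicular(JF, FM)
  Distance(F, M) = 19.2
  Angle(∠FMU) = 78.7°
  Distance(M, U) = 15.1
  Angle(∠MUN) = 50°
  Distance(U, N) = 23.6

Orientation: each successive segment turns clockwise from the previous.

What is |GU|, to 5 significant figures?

28.075

The perpendicularity gives FM at right angles to JF, so FM runs at -167.50°; with |FM| = 19.2, M = (-33.260, -3.6543). ∠FMU = 78.7° gives MU at 91.200° from the x-axis; with |MU| = 15.1, U = (-33.576, 11.442). Then |GU| = |U − G| = 28.075.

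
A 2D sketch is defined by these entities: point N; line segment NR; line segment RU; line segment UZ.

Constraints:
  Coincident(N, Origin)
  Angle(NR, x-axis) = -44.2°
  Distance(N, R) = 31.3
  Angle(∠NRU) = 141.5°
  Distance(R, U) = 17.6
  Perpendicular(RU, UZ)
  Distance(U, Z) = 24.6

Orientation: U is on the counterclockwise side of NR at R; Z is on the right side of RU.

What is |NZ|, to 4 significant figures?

60.95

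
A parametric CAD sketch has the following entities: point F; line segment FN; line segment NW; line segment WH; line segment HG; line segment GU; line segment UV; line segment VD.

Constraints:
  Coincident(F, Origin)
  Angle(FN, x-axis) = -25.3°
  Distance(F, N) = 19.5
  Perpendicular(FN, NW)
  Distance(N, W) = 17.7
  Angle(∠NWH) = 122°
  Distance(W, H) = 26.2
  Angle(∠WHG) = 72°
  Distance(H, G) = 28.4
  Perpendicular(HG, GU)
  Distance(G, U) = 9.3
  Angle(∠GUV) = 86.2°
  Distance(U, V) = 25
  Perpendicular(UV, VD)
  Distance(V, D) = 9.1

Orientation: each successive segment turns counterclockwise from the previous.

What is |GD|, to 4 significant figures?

24.38

F is at the origin; FN runs at -25.3° with length 19.5, so N = (17.63, -8.333). FN is perpendicular to NW, so NW runs at 64.70°; with |NW| = 17.7, W = (25.19, 7.669). ∠NWH = 122.0° gives WH at 122.7° from the x-axis; with |WH| = 26.2, H = (11.04, 29.72). ∠WHG = 72.0° gives HG at -129.3° from the x-axis; with |HG| = 28.4, G = (-6.948, 7.739). HG ⟂ GU, so GU runs at -39.30°; with |GU| = 9.3, U = (0.2482, 1.849). ∠GUV = 86.2° gives UV at 54.50° from the x-axis; with |UV| = 25.0, V = (14.77, 22.20). UV is perpendicular to VD, so VD runs at 144.5°; with |VD| = 9.1, D = (7.357, 27.49). Then |GD| = |D − G| = 24.38.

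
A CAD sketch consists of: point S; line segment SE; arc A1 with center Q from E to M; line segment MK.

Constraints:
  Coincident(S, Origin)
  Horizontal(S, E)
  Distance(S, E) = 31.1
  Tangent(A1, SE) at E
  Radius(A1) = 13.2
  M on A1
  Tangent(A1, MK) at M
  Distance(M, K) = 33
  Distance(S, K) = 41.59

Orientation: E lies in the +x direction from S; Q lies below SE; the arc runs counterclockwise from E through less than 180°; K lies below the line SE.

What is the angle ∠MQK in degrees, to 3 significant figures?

68.2°

Checks: |QM| = 13.20 ✓; ∠(QM, MK) = 90.00° ✓; |MK| = 33.00 ✓; |SK| = 41.59 ✓.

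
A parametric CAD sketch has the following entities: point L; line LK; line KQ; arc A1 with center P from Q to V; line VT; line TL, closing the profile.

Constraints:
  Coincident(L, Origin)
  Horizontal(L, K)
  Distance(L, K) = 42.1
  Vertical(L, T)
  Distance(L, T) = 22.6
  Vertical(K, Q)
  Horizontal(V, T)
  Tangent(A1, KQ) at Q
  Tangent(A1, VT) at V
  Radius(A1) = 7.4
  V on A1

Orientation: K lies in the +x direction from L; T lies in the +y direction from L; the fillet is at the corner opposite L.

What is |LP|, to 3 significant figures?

37.9

L is at the origin; LK is horizontal with |LK| = 42.1 and K on the +x side, so K = (42.1, 0.00). LT is vertical with |LT| = 22.6 and T on the +y side, so T = (0.00, 22.6). The virtual corner opposite L is at (42.1, 22.6). The tangent condition forces PQ to be normal to KQ and tangency of A1 to VT means the radius PV is perpendicular to VT, with radius 7.4, so the center P sits 7.4 in from both sides at P = (34.7, 15.2). Then |LP| = |P − L| = 37.9.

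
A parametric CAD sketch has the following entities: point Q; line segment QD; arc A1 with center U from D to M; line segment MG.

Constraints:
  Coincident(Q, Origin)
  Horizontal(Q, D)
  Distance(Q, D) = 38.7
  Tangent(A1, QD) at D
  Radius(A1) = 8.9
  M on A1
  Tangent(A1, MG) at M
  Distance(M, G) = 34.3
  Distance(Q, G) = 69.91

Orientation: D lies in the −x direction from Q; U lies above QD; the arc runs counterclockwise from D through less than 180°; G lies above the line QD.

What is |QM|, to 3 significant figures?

36.3

Checks: |UM| = 8.900 ✓; ∠(UM, MG) = 90.00° ✓; |MG| = 34.30 ✓; |QG| = 69.91 ✓.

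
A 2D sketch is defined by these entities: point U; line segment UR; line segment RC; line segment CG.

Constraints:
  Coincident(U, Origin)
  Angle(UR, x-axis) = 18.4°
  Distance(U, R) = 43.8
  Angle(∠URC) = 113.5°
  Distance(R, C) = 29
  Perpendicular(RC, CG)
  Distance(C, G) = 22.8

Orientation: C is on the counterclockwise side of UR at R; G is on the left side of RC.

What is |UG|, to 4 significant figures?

49.60

∠URC = 113.5°, so RC runs at 18.4° + (180° − 113.5°) = 84.90° from the x-axis; with |RC| = 29.0, C = R + 29.0·(cos 84.90°, sin 84.90°) = (44.14, 42.71). The perpendicularity gives CG at right angles to RC; with |CG| = 22.8 on the left of RC, G = C + 22.8·(-0.9960, 0.08889) = (21.43, 44.74). Then |UG| = |G − U| = 49.60.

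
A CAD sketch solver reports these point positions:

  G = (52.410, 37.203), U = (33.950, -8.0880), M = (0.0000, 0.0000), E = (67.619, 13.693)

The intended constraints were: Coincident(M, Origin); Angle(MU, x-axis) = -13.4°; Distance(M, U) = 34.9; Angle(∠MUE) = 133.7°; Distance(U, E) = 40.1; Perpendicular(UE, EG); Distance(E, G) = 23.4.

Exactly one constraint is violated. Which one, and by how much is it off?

Distance(E, G) = 23.4 — off by 4.60.

M = (0.00, 0.00) ✓; MU at -13.40° ✓; |MU| = 34.90 ✓; ∠MUE = 133.7° ✓; |UE| = 40.10 ✓; ∠(UE, EG) = 90.00° ✓; |EG| = 28.00 ✗.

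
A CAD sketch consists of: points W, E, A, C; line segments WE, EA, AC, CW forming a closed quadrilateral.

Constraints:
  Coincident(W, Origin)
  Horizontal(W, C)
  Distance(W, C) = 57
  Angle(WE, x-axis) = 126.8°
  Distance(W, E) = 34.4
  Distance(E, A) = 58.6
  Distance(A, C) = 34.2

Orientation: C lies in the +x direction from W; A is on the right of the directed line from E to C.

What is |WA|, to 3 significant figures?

26.3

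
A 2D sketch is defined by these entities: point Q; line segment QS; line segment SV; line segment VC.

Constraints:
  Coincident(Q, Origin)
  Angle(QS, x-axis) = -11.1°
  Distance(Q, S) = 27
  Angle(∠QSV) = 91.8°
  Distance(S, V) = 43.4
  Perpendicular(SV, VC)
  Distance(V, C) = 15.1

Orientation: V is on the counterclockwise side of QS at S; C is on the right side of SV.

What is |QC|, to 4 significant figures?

61.07

Q is at the origin; QS runs at -11.1° with length 27.0, so S = 27.0·(cos -11.1°, sin -11.1°) = (26.49, -5.198). ∠QSV = 91.8°, so SV runs at -11.1° + (180° − 91.8°) = 77.10° from the x-axis; with |SV| = 43.4, V = S + 43.4·(cos 77.10°, sin 77.10°) = (36.18, 37.11). SV ⟂ VC; with |VC| = 15.1 on the right of SV, C = V + 15.1·(0.9748, -0.2233) = (50.90, 33.74). Then |QC| = |C − Q| = 61.07.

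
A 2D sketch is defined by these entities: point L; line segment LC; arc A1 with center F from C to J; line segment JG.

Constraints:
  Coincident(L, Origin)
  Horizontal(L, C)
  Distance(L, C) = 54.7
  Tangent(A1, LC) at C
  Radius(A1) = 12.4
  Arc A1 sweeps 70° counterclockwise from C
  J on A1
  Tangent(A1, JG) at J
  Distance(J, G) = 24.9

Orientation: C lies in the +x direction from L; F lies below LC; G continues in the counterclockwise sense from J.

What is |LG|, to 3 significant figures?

46.8

On A1, C sits at bearing 90° from F; a 70° counterclockwise sweep puts J at bearing 160°, so J = F + 12.4·(cos 160°, sin 160°) = (43.0, -8.16). The tangent condition forces FJ to be normal to JG, so JG runs along (−sin 160°, cos 160°); with |JG| = 24.9, G = (34.5, -31.6). Then |LG| = |G − L| = 46.8.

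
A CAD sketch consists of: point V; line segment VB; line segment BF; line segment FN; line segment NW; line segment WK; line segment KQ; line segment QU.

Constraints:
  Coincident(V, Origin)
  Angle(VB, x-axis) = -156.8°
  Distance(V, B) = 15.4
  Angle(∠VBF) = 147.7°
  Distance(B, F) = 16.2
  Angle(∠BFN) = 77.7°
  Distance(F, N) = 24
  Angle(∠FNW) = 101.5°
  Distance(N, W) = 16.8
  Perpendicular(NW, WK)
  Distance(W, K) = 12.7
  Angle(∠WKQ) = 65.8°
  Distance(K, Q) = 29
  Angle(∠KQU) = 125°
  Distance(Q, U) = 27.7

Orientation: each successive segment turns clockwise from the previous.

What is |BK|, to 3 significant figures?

11.9

∠FNW = 101.5° gives NW at -9.90° from the x-axis; with |NW| = 16.8, W = (-4.84, 16.0). NW is perpendicular to WK, so WK runs at -99.9°; with |WK| = 12.7, K = (-7.03, 3.44). Then |BK| = |K − B| = 11.9.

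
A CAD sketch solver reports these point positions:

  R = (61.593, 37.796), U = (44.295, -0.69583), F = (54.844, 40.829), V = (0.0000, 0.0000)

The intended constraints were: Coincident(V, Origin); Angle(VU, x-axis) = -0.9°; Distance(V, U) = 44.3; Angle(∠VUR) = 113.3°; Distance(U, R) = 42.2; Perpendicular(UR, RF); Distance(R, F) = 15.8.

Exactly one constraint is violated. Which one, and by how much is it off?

Distance(R, F) = 15.8 — off by 8.40.

V = (0.00, 0.00) ✓; VU at -0.9000° ✓; |VU| = 44.30 ✓; ∠VUR = 113.3° ✓; |UR| = 42.20 ✓; ∠(UR, RF) = 90.00° ✓; |RF| = 7.399 ✗.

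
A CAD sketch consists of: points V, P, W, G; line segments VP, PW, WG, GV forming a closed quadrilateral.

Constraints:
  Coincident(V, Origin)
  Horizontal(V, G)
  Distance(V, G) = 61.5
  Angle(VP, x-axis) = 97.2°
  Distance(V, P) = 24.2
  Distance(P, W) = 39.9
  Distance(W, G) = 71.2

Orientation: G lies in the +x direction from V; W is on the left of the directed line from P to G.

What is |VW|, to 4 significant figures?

60.31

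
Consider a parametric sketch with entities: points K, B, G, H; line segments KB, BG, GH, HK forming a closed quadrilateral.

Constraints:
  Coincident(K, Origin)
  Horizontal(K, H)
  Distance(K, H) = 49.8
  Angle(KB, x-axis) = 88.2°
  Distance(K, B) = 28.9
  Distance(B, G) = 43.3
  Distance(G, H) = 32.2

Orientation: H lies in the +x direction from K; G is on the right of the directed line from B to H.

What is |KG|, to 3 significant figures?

21.9

K is at the origin; K and H share the same y with |KH| = 49.8 and H in +x, so H = (49.8, 0). KB runs at 88.2° with |KB| = 28.9, so B = (0.908, 28.9). G is determined by |BG| = 43.3 and |GH| = 32.2 together: it lies at the intersection of circle(B, 43.3) and circle(H, 32.2). With |BH| = 56.8, the foot of the radical line on BH is 35.8 from B and the perpendicular offset is √(43.3² − 35.8²) = 24.4. Taking the right-of-BH solution: G = (19.3, -10.3).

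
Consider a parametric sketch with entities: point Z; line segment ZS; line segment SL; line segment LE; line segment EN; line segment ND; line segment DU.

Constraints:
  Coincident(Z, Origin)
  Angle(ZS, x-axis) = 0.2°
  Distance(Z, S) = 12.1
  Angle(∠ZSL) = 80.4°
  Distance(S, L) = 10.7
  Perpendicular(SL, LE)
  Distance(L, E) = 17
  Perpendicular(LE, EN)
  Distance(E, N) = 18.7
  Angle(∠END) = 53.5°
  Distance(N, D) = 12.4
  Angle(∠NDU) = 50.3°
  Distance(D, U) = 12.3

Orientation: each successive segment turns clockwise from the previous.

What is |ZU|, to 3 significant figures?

7.05

Z is at the origin; ZS runs at 0.2° with length 12.1, so S = (12.1, 0.0422). ∠ZSL = 80.4° gives SL at -99.4° from the x-axis; with |SL| = 10.7, L = (10.4, -10.5). SL ⟂ LE, so LE runs at 171°; with |LE| = 17.0, E = (-6.42, -7.74). LE ⟂ EN, so EN runs at 80.6°; with |EN| = 18.7, N = (-3.37, 10.7). ∠END = 53.5° gives ND at -45.9° from the x-axis; with |ND| = 12.4, D = (5.26, 1.81). ∠NDU = 50.3° gives DU at -176° from the x-axis; with |DU| = 12.3, U = (-7.00, 0.863). Then |ZU| = |U − Z| = 7.05.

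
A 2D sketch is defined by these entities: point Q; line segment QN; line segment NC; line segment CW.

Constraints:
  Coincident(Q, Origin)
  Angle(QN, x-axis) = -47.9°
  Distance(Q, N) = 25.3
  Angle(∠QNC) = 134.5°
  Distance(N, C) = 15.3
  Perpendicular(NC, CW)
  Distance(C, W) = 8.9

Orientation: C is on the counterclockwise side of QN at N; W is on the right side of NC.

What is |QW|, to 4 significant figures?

42.63

∠QNC = 134.5°, so NC runs at -47.9° + (180° − 134.5°) = -2.400° from the x-axis; with |NC| = 15.3, C = N + 15.3·(cos -2.400°, sin -2.400°) = (32.25, -19.41). NC is perpendicular to CW; with |CW| = 8.9 on the right of NC, W = C + 8.9·(-0.04188, -0.9991) = (31.88, -28.30). Then |QW| = |W − Q| = 42.63.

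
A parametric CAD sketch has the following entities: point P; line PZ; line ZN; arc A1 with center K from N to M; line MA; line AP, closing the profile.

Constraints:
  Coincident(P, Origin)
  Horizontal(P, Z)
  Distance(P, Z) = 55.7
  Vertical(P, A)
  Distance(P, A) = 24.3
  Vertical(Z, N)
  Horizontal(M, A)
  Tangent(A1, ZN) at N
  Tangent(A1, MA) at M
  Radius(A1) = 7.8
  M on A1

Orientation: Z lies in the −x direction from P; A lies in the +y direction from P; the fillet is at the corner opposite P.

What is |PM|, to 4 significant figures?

53.71

P is at the origin; P and Z share the same y with |PZ| = 55.7 and Z on the −x side, so Z = (-55.70, 0.000). PA is vertical with |PA| = 24.3 and A on the +y side, so A = (0.000, 24.30). The virtual corner opposite P is at (-55.70, 24.30). The tangent condition forces KN to be normal to ZN and since A1 is tangent to MA there, KM ⟂ MA, with radius 7.8, so the center K sits 7.8 in from both sides at K = (-47.90, 16.50). That places the tangent points at N = (-55.70, 16.50) on ZN and M = (-47.90, 24.30) on MA. Then |PM| = |M − P| = 53.71.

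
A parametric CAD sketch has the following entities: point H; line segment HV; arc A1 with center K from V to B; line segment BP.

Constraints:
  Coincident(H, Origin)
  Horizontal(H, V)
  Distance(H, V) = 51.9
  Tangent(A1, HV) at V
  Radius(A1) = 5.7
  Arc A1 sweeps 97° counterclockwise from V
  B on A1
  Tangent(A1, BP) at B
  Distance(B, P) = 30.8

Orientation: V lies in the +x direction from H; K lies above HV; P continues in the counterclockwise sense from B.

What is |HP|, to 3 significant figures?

65.3

H is at the origin; HV is horizontal with |HV| = 51.9 and V on the +x side, so V = (51.9, 0.00). Tangency of A1 to HV means the radius KV is perpendicular to HV, so K = V + (0, 5.7) = (51.9, 5.70). On A1, V sits at bearing -90° from K; a 97° counterclockwise sweep puts B at bearing 7°, so B = K + 5.7·(cos 7°, sin 7°) = (57.6, 6.39). Since A1 is tangent to BP there, KB ⟂ BP, so BP runs along (−sin 7°, cos 7°); with |BP| = 30.8, P = (53.8, 37.0). Then |HP| = |P − H| = 65.3.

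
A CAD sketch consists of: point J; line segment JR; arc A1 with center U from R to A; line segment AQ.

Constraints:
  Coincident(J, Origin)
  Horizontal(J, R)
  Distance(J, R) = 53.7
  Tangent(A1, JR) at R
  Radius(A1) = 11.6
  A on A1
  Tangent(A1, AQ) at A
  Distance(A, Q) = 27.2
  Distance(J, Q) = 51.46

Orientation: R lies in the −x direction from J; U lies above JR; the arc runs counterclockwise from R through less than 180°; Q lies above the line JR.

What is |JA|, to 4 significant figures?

43.34

J is at the origin; JR is horizontal with |JR| = 53.7 and R on the −x side, so R = (-53.70, 0.000). Since A1 is tangent to JR there, UR ⟂ JR, so U = R + (0, 11.6) = (-53.70, 11.60). Since UA ⟂ AQ (tangency), |UQ| = √(11.6² + 27.2²) = 29.57 regardless of where A sits on A1. So Q lies on both circle(J, 51.46) and circle(U, 29.57); the above-JR intersection is Q = (-36.86, 35.91). A is the foot of the tangent from Q: A = (-42.34, 9.265).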